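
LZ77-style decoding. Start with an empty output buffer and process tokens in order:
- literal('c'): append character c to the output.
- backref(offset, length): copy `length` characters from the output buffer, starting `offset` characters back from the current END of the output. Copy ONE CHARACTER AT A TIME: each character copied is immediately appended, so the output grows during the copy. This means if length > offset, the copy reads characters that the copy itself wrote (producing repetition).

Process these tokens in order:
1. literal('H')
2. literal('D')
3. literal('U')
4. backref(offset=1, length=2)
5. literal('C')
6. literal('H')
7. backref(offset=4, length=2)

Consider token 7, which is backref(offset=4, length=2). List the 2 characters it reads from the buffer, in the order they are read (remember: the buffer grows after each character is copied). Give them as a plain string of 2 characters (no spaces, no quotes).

Answer: UU

Derivation:
Token 1: literal('H'). Output: "H"
Token 2: literal('D'). Output: "HD"
Token 3: literal('U'). Output: "HDU"
Token 4: backref(off=1, len=2) (overlapping!). Copied 'UU' from pos 2. Output: "HDUUU"
Token 5: literal('C'). Output: "HDUUUC"
Token 6: literal('H'). Output: "HDUUUCH"
Token 7: backref(off=4, len=2). Buffer before: "HDUUUCH" (len 7)
  byte 1: read out[3]='U', append. Buffer now: "HDUUUCHU"
  byte 2: read out[4]='U', append. Buffer now: "HDUUUCHUU"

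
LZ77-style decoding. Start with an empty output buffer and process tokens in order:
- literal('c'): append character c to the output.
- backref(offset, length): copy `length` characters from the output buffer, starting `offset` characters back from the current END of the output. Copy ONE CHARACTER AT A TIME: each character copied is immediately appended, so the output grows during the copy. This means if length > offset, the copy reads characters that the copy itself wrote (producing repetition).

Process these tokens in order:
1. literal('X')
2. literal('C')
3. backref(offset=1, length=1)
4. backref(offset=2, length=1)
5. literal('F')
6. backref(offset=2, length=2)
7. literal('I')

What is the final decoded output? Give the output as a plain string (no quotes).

Answer: XCCCFCFI

Derivation:
Token 1: literal('X'). Output: "X"
Token 2: literal('C'). Output: "XC"
Token 3: backref(off=1, len=1). Copied 'C' from pos 1. Output: "XCC"
Token 4: backref(off=2, len=1). Copied 'C' from pos 1. Output: "XCCC"
Token 5: literal('F'). Output: "XCCCF"
Token 6: backref(off=2, len=2). Copied 'CF' from pos 3. Output: "XCCCFCF"
Token 7: literal('I'). Output: "XCCCFCFI"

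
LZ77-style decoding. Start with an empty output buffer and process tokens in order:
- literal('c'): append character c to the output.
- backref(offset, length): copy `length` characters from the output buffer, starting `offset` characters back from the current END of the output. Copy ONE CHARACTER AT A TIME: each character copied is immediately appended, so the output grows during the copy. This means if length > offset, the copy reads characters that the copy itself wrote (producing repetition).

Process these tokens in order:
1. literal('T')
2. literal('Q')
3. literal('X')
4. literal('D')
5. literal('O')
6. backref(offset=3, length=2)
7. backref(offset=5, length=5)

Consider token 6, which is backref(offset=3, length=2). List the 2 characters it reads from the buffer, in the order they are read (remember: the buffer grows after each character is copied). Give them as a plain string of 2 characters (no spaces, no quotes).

Answer: XD

Derivation:
Token 1: literal('T'). Output: "T"
Token 2: literal('Q'). Output: "TQ"
Token 3: literal('X'). Output: "TQX"
Token 4: literal('D'). Output: "TQXD"
Token 5: literal('O'). Output: "TQXDO"
Token 6: backref(off=3, len=2). Buffer before: "TQXDO" (len 5)
  byte 1: read out[2]='X', append. Buffer now: "TQXDOX"
  byte 2: read out[3]='D', append. Buffer now: "TQXDOXD"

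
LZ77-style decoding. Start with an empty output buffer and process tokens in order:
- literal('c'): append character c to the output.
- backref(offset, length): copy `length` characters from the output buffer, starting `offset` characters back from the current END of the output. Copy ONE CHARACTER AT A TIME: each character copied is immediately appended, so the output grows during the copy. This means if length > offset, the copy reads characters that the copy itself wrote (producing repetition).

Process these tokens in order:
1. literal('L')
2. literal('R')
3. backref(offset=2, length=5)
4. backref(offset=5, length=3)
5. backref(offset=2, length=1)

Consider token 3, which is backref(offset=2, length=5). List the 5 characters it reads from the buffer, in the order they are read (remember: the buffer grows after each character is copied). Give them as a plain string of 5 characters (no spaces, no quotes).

Answer: LRLRL

Derivation:
Token 1: literal('L'). Output: "L"
Token 2: literal('R'). Output: "LR"
Token 3: backref(off=2, len=5). Buffer before: "LR" (len 2)
  byte 1: read out[0]='L', append. Buffer now: "LRL"
  byte 2: read out[1]='R', append. Buffer now: "LRLR"
  byte 3: read out[2]='L', append. Buffer now: "LRLRL"
  byte 4: read out[3]='R', append. Buffer now: "LRLRLR"
  byte 5: read out[4]='L', append. Buffer now: "LRLRLRL"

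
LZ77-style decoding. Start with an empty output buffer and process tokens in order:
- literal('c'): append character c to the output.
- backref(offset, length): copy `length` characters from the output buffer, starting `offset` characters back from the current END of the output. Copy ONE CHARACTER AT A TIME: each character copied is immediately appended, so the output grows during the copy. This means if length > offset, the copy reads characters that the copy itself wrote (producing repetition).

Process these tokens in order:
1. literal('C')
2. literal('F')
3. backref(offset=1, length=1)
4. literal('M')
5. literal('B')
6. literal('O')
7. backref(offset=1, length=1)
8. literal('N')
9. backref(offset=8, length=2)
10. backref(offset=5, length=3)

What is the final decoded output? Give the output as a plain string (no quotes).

Token 1: literal('C'). Output: "C"
Token 2: literal('F'). Output: "CF"
Token 3: backref(off=1, len=1). Copied 'F' from pos 1. Output: "CFF"
Token 4: literal('M'). Output: "CFFM"
Token 5: literal('B'). Output: "CFFMB"
Token 6: literal('O'). Output: "CFFMBO"
Token 7: backref(off=1, len=1). Copied 'O' from pos 5. Output: "CFFMBOO"
Token 8: literal('N'). Output: "CFFMBOON"
Token 9: backref(off=8, len=2). Copied 'CF' from pos 0. Output: "CFFMBOONCF"
Token 10: backref(off=5, len=3). Copied 'OON' from pos 5. Output: "CFFMBOONCFOON"

Answer: CFFMBOONCFOON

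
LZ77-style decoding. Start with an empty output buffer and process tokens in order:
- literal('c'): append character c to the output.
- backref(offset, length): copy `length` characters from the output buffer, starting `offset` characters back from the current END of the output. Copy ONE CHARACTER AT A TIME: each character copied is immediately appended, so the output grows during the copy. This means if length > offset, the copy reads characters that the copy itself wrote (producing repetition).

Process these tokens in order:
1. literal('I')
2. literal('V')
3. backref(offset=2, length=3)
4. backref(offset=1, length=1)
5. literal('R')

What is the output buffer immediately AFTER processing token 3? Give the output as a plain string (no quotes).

Answer: IVIVI

Derivation:
Token 1: literal('I'). Output: "I"
Token 2: literal('V'). Output: "IV"
Token 3: backref(off=2, len=3) (overlapping!). Copied 'IVI' from pos 0. Output: "IVIVI"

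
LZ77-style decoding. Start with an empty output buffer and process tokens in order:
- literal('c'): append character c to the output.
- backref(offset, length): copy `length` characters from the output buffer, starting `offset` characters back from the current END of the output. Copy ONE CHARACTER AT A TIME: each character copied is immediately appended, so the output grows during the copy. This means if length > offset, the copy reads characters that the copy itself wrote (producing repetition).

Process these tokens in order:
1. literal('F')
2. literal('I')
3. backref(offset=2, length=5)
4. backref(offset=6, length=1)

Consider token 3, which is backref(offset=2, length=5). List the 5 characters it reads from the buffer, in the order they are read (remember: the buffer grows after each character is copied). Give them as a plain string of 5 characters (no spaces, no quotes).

Answer: FIFIF

Derivation:
Token 1: literal('F'). Output: "F"
Token 2: literal('I'). Output: "FI"
Token 3: backref(off=2, len=5). Buffer before: "FI" (len 2)
  byte 1: read out[0]='F', append. Buffer now: "FIF"
  byte 2: read out[1]='I', append. Buffer now: "FIFI"
  byte 3: read out[2]='F', append. Buffer now: "FIFIF"
  byte 4: read out[3]='I', append. Buffer now: "FIFIFI"
  byte 5: read out[4]='F', append. Buffer now: "FIFIFIF"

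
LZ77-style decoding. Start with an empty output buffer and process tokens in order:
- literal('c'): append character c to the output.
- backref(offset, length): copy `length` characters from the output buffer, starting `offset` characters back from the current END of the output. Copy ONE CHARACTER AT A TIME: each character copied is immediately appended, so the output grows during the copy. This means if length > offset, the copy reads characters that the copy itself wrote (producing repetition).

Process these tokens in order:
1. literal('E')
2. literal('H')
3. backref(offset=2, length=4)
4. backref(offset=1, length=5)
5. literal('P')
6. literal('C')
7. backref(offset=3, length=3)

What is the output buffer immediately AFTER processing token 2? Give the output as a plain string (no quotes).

Answer: EH

Derivation:
Token 1: literal('E'). Output: "E"
Token 2: literal('H'). Output: "EH"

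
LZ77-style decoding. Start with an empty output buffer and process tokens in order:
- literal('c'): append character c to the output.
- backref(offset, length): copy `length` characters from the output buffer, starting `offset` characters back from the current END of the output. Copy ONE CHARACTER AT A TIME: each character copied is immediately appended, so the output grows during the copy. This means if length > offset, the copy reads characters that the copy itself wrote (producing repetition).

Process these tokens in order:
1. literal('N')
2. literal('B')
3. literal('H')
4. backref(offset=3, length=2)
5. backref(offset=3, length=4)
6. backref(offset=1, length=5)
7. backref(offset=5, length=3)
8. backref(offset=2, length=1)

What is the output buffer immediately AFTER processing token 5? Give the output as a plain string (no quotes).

Token 1: literal('N'). Output: "N"
Token 2: literal('B'). Output: "NB"
Token 3: literal('H'). Output: "NBH"
Token 4: backref(off=3, len=2). Copied 'NB' from pos 0. Output: "NBHNB"
Token 5: backref(off=3, len=4) (overlapping!). Copied 'HNBH' from pos 2. Output: "NBHNBHNBH"

Answer: NBHNBHNBH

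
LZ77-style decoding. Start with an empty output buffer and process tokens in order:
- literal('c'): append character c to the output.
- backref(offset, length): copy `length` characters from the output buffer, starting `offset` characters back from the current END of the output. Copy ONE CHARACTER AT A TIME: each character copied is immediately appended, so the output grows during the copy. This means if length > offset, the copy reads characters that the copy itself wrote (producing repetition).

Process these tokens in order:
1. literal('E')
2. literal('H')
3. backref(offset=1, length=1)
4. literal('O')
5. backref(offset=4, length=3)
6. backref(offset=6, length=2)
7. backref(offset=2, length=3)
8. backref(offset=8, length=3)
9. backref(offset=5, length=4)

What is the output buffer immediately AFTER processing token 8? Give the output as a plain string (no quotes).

Answer: EHHOEHHHHHHHEHH

Derivation:
Token 1: literal('E'). Output: "E"
Token 2: literal('H'). Output: "EH"
Token 3: backref(off=1, len=1). Copied 'H' from pos 1. Output: "EHH"
Token 4: literal('O'). Output: "EHHO"
Token 5: backref(off=4, len=3). Copied 'EHH' from pos 0. Output: "EHHOEHH"
Token 6: backref(off=6, len=2). Copied 'HH' from pos 1. Output: "EHHOEHHHH"
Token 7: backref(off=2, len=3) (overlapping!). Copied 'HHH' from pos 7. Output: "EHHOEHHHHHHH"
Token 8: backref(off=8, len=3). Copied 'EHH' from pos 4. Output: "EHHOEHHHHHHHEHH"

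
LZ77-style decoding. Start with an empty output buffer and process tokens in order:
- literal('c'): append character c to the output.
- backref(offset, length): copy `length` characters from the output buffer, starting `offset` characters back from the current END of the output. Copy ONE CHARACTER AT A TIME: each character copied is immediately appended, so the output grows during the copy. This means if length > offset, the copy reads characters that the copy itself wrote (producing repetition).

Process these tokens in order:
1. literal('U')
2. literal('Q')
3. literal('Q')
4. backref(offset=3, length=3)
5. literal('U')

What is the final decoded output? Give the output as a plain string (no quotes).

Answer: UQQUQQU

Derivation:
Token 1: literal('U'). Output: "U"
Token 2: literal('Q'). Output: "UQ"
Token 3: literal('Q'). Output: "UQQ"
Token 4: backref(off=3, len=3). Copied 'UQQ' from pos 0. Output: "UQQUQQ"
Token 5: literal('U'). Output: "UQQUQQU"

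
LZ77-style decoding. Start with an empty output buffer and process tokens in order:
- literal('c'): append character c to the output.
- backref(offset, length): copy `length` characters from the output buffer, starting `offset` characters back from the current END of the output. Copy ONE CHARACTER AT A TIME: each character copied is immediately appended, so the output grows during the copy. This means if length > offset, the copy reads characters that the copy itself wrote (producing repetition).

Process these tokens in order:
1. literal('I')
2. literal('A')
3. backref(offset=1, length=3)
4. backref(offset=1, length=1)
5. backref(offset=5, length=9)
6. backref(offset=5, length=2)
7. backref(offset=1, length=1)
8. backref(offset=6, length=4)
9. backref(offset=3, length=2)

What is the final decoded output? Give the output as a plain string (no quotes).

Answer: IAAAAAAAAAAAAAAAAAAAAAAA

Derivation:
Token 1: literal('I'). Output: "I"
Token 2: literal('A'). Output: "IA"
Token 3: backref(off=1, len=3) (overlapping!). Copied 'AAA' from pos 1. Output: "IAAAA"
Token 4: backref(off=1, len=1). Copied 'A' from pos 4. Output: "IAAAAA"
Token 5: backref(off=5, len=9) (overlapping!). Copied 'AAAAAAAAA' from pos 1. Output: "IAAAAAAAAAAAAAA"
Token 6: backref(off=5, len=2). Copied 'AA' from pos 10. Output: "IAAAAAAAAAAAAAAAA"
Token 7: backref(off=1, len=1). Copied 'A' from pos 16. Output: "IAAAAAAAAAAAAAAAAA"
Token 8: backref(off=6, len=4). Copied 'AAAA' from pos 12. Output: "IAAAAAAAAAAAAAAAAAAAAA"
Token 9: backref(off=3, len=2). Copied 'AA' from pos 19. Output: "IAAAAAAAAAAAAAAAAAAAAAAA"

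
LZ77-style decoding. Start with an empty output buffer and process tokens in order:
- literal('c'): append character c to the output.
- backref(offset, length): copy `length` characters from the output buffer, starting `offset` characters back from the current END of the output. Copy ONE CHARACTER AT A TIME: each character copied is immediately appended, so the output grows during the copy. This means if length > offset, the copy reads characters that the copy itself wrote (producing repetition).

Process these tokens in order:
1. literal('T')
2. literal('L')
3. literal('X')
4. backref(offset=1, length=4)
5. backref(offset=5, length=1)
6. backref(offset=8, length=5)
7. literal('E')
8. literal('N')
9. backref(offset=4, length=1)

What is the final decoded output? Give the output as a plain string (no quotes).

Answer: TLXXXXXXTLXXXENX

Derivation:
Token 1: literal('T'). Output: "T"
Token 2: literal('L'). Output: "TL"
Token 3: literal('X'). Output: "TLX"
Token 4: backref(off=1, len=4) (overlapping!). Copied 'XXXX' from pos 2. Output: "TLXXXXX"
Token 5: backref(off=5, len=1). Copied 'X' from pos 2. Output: "TLXXXXXX"
Token 6: backref(off=8, len=5). Copied 'TLXXX' from pos 0. Output: "TLXXXXXXTLXXX"
Token 7: literal('E'). Output: "TLXXXXXXTLXXXE"
Token 8: literal('N'). Output: "TLXXXXXXTLXXXEN"
Token 9: backref(off=4, len=1). Copied 'X' from pos 11. Output: "TLXXXXXXTLXXXENX"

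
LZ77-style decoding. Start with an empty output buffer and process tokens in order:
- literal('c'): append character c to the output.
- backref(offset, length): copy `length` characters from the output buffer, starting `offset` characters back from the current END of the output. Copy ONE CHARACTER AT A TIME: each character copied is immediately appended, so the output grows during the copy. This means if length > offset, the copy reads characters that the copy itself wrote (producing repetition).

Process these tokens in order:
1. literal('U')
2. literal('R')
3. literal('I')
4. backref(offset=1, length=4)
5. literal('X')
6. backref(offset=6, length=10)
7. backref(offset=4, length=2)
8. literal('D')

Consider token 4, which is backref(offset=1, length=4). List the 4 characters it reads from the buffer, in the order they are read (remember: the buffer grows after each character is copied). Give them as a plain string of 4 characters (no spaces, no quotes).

Token 1: literal('U'). Output: "U"
Token 2: literal('R'). Output: "UR"
Token 3: literal('I'). Output: "URI"
Token 4: backref(off=1, len=4). Buffer before: "URI" (len 3)
  byte 1: read out[2]='I', append. Buffer now: "URII"
  byte 2: read out[3]='I', append. Buffer now: "URIII"
  byte 3: read out[4]='I', append. Buffer now: "URIIII"
  byte 4: read out[5]='I', append. Buffer now: "URIIIII"

Answer: IIII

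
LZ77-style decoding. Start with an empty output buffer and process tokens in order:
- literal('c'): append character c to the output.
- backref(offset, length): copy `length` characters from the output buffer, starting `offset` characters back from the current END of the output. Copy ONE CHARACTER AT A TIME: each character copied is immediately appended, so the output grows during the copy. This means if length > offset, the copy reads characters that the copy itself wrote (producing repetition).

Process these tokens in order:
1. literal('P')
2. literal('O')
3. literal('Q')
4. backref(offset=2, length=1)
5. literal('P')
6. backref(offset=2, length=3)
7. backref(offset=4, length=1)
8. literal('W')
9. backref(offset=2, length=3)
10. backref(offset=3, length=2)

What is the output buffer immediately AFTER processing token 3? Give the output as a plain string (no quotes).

Answer: POQ

Derivation:
Token 1: literal('P'). Output: "P"
Token 2: literal('O'). Output: "PO"
Token 3: literal('Q'). Output: "POQ"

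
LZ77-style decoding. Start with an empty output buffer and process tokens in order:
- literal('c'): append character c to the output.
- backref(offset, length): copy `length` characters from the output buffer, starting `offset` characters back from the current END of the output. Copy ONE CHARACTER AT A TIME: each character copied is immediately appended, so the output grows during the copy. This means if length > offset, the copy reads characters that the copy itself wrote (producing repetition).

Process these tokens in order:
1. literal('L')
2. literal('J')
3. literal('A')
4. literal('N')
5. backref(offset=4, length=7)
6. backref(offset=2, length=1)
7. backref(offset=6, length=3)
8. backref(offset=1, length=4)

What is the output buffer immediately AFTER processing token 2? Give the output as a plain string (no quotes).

Token 1: literal('L'). Output: "L"
Token 2: literal('J'). Output: "LJ"

Answer: LJ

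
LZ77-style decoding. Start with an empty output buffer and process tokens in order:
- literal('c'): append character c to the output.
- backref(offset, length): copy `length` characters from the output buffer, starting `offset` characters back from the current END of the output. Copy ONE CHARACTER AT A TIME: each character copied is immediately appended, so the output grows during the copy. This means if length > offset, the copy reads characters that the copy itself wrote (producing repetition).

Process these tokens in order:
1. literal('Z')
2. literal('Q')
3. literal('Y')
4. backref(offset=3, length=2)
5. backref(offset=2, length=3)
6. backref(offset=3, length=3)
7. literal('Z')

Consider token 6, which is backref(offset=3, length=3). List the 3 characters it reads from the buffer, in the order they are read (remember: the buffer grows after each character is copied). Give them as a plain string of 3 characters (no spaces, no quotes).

Token 1: literal('Z'). Output: "Z"
Token 2: literal('Q'). Output: "ZQ"
Token 3: literal('Y'). Output: "ZQY"
Token 4: backref(off=3, len=2). Copied 'ZQ' from pos 0. Output: "ZQYZQ"
Token 5: backref(off=2, len=3) (overlapping!). Copied 'ZQZ' from pos 3. Output: "ZQYZQZQZ"
Token 6: backref(off=3, len=3). Buffer before: "ZQYZQZQZ" (len 8)
  byte 1: read out[5]='Z', append. Buffer now: "ZQYZQZQZZ"
  byte 2: read out[6]='Q', append. Buffer now: "ZQYZQZQZZQ"
  byte 3: read out[7]='Z', append. Buffer now: "ZQYZQZQZZQZ"

Answer: ZQZ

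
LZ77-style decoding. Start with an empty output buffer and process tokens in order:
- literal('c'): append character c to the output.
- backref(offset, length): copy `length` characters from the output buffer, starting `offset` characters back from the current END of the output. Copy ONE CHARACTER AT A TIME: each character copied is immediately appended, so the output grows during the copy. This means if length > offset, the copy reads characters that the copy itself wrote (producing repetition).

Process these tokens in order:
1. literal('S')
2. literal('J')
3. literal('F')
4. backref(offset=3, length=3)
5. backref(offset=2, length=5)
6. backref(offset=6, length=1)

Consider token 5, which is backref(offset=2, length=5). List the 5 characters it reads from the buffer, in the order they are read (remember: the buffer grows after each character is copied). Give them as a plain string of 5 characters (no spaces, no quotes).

Token 1: literal('S'). Output: "S"
Token 2: literal('J'). Output: "SJ"
Token 3: literal('F'). Output: "SJF"
Token 4: backref(off=3, len=3). Copied 'SJF' from pos 0. Output: "SJFSJF"
Token 5: backref(off=2, len=5). Buffer before: "SJFSJF" (len 6)
  byte 1: read out[4]='J', append. Buffer now: "SJFSJFJ"
  byte 2: read out[5]='F', append. Buffer now: "SJFSJFJF"
  byte 3: read out[6]='J', append. Buffer now: "SJFSJFJFJ"
  byte 4: read out[7]='F', append. Buffer now: "SJFSJFJFJF"
  byte 5: read out[8]='J', append. Buffer now: "SJFSJFJFJFJ"

Answer: JFJFJ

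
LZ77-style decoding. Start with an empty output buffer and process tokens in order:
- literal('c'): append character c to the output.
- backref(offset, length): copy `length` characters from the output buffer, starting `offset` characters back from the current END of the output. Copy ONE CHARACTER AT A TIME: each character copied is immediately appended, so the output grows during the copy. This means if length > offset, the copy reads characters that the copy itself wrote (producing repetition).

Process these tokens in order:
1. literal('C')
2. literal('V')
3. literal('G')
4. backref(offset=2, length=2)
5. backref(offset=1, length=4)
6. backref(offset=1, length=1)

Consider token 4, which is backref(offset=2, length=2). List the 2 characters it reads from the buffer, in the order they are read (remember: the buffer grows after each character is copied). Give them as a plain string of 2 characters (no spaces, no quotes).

Token 1: literal('C'). Output: "C"
Token 2: literal('V'). Output: "CV"
Token 3: literal('G'). Output: "CVG"
Token 4: backref(off=2, len=2). Buffer before: "CVG" (len 3)
  byte 1: read out[1]='V', append. Buffer now: "CVGV"
  byte 2: read out[2]='G', append. Buffer now: "CVGVG"

Answer: VG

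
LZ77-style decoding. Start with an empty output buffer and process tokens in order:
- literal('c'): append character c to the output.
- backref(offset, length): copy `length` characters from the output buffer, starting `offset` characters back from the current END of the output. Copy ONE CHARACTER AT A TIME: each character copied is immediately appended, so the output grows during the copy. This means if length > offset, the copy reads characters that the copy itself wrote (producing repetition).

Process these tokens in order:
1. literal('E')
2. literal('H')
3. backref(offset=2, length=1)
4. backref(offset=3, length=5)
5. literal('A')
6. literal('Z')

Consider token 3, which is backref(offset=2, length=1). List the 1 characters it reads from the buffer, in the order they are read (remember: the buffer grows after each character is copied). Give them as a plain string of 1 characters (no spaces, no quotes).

Token 1: literal('E'). Output: "E"
Token 2: literal('H'). Output: "EH"
Token 3: backref(off=2, len=1). Buffer before: "EH" (len 2)
  byte 1: read out[0]='E', append. Buffer now: "EHE"

Answer: E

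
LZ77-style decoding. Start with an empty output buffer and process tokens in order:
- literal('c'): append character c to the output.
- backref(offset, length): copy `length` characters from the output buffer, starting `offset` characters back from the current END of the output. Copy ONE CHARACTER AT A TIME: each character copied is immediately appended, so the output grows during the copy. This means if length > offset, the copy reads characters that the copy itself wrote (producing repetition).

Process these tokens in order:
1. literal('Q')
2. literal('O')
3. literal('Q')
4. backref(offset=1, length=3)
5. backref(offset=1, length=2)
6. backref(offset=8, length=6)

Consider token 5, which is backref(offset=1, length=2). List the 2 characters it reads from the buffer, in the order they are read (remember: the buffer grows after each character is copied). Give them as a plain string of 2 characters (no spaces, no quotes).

Answer: QQ

Derivation:
Token 1: literal('Q'). Output: "Q"
Token 2: literal('O'). Output: "QO"
Token 3: literal('Q'). Output: "QOQ"
Token 4: backref(off=1, len=3) (overlapping!). Copied 'QQQ' from pos 2. Output: "QOQQQQ"
Token 5: backref(off=1, len=2). Buffer before: "QOQQQQ" (len 6)
  byte 1: read out[5]='Q', append. Buffer now: "QOQQQQQ"
  byte 2: read out[6]='Q', append. Buffer now: "QOQQQQQQ"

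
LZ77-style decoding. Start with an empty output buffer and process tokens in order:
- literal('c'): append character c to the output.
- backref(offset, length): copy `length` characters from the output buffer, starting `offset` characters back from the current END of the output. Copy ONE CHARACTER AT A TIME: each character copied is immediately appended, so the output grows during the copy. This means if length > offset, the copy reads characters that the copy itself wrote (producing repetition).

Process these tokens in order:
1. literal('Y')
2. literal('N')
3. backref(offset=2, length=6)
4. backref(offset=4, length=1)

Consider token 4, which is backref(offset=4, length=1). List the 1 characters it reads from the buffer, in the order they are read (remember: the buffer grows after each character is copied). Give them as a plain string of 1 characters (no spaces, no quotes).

Answer: Y

Derivation:
Token 1: literal('Y'). Output: "Y"
Token 2: literal('N'). Output: "YN"
Token 3: backref(off=2, len=6) (overlapping!). Copied 'YNYNYN' from pos 0. Output: "YNYNYNYN"
Token 4: backref(off=4, len=1). Buffer before: "YNYNYNYN" (len 8)
  byte 1: read out[4]='Y', append. Buffer now: "YNYNYNYNY"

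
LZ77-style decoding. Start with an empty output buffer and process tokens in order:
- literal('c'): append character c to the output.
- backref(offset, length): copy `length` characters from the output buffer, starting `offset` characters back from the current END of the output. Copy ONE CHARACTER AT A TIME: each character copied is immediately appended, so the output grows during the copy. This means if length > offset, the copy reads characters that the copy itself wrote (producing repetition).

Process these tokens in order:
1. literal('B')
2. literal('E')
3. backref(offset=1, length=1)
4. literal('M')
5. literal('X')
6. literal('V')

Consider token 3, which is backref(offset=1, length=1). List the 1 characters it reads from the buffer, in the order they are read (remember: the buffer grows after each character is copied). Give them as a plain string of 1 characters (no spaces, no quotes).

Token 1: literal('B'). Output: "B"
Token 2: literal('E'). Output: "BE"
Token 3: backref(off=1, len=1). Buffer before: "BE" (len 2)
  byte 1: read out[1]='E', append. Buffer now: "BEE"

Answer: E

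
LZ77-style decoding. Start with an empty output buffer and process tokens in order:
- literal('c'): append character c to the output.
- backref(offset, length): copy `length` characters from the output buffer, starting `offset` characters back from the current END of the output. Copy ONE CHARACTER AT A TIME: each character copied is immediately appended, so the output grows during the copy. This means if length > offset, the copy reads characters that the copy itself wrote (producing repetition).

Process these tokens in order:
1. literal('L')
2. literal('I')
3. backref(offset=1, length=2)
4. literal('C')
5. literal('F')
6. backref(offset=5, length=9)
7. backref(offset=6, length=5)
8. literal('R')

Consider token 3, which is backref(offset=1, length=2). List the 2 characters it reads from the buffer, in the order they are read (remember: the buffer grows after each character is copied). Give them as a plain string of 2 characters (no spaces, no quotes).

Token 1: literal('L'). Output: "L"
Token 2: literal('I'). Output: "LI"
Token 3: backref(off=1, len=2). Buffer before: "LI" (len 2)
  byte 1: read out[1]='I', append. Buffer now: "LII"
  byte 2: read out[2]='I', append. Buffer now: "LIII"

Answer: II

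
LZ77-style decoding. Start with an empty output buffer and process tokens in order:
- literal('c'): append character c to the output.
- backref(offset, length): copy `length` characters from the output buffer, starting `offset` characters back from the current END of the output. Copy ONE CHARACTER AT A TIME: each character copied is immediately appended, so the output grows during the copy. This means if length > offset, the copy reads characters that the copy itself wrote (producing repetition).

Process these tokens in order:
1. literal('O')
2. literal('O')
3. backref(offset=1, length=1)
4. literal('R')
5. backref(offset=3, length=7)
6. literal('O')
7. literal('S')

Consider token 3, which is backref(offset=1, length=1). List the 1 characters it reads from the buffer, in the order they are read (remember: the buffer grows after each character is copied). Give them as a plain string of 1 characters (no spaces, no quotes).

Token 1: literal('O'). Output: "O"
Token 2: literal('O'). Output: "OO"
Token 3: backref(off=1, len=1). Buffer before: "OO" (len 2)
  byte 1: read out[1]='O', append. Buffer now: "OOO"

Answer: O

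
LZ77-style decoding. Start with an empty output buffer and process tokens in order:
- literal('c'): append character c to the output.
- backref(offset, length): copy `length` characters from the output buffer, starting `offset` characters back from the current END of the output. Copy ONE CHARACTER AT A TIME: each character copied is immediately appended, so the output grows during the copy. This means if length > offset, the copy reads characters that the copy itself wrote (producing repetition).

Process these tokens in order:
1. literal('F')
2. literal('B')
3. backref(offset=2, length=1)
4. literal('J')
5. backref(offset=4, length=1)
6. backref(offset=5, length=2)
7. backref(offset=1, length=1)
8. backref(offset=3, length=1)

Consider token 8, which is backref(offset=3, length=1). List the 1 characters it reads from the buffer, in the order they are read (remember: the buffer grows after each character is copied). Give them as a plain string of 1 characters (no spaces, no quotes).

Token 1: literal('F'). Output: "F"
Token 2: literal('B'). Output: "FB"
Token 3: backref(off=2, len=1). Copied 'F' from pos 0. Output: "FBF"
Token 4: literal('J'). Output: "FBFJ"
Token 5: backref(off=4, len=1). Copied 'F' from pos 0. Output: "FBFJF"
Token 6: backref(off=5, len=2). Copied 'FB' from pos 0. Output: "FBFJFFB"
Token 7: backref(off=1, len=1). Copied 'B' from pos 6. Output: "FBFJFFBB"
Token 8: backref(off=3, len=1). Buffer before: "FBFJFFBB" (len 8)
  byte 1: read out[5]='F', append. Buffer now: "FBFJFFBBF"

Answer: F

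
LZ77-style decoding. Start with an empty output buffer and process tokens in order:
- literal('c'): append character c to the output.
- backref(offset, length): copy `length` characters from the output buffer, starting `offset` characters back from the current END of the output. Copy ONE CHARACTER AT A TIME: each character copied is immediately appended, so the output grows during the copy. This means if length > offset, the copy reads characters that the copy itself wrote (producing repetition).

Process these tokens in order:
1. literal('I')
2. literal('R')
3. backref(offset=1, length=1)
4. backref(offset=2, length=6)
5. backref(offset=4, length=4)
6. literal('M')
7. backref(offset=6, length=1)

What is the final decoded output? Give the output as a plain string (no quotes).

Token 1: literal('I'). Output: "I"
Token 2: literal('R'). Output: "IR"
Token 3: backref(off=1, len=1). Copied 'R' from pos 1. Output: "IRR"
Token 4: backref(off=2, len=6) (overlapping!). Copied 'RRRRRR' from pos 1. Output: "IRRRRRRRR"
Token 5: backref(off=4, len=4). Copied 'RRRR' from pos 5. Output: "IRRRRRRRRRRRR"
Token 6: literal('M'). Output: "IRRRRRRRRRRRRM"
Token 7: backref(off=6, len=1). Copied 'R' from pos 8. Output: "IRRRRRRRRRRRRMR"

Answer: IRRRRRRRRRRRRMR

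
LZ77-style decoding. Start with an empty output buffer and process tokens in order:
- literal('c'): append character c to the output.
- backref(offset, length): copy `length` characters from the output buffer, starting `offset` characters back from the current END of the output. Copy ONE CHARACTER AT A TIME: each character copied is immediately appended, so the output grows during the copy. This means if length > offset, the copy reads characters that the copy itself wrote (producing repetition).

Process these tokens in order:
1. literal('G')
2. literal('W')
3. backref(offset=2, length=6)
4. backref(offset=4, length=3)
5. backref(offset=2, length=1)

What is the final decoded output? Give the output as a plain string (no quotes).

Token 1: literal('G'). Output: "G"
Token 2: literal('W'). Output: "GW"
Token 3: backref(off=2, len=6) (overlapping!). Copied 'GWGWGW' from pos 0. Output: "GWGWGWGW"
Token 4: backref(off=4, len=3). Copied 'GWG' from pos 4. Output: "GWGWGWGWGWG"
Token 5: backref(off=2, len=1). Copied 'W' from pos 9. Output: "GWGWGWGWGWGW"

Answer: GWGWGWGWGWGW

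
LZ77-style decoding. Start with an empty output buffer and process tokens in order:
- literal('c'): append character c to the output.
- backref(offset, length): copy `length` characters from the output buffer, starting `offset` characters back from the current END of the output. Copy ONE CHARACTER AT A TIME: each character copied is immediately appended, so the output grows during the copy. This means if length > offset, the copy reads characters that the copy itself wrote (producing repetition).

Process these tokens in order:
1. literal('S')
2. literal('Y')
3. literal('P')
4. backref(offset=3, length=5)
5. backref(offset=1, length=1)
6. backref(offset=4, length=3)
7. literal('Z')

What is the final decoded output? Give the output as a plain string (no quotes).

Answer: SYPSYPSYYPSYZ

Derivation:
Token 1: literal('S'). Output: "S"
Token 2: literal('Y'). Output: "SY"
Token 3: literal('P'). Output: "SYP"
Token 4: backref(off=3, len=5) (overlapping!). Copied 'SYPSY' from pos 0. Output: "SYPSYPSY"
Token 5: backref(off=1, len=1). Copied 'Y' from pos 7. Output: "SYPSYPSYY"
Token 6: backref(off=4, len=3). Copied 'PSY' from pos 5. Output: "SYPSYPSYYPSY"
Token 7: literal('Z'). Output: "SYPSYPSYYPSYZ"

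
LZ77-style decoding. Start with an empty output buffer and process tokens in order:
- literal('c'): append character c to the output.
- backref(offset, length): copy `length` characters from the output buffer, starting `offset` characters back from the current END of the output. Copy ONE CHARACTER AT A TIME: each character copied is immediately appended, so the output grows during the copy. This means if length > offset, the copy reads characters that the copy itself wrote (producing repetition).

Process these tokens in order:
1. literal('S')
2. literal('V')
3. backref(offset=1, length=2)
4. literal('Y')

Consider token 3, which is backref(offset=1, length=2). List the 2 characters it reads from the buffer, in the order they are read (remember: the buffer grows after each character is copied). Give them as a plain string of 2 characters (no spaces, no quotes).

Answer: VV

Derivation:
Token 1: literal('S'). Output: "S"
Token 2: literal('V'). Output: "SV"
Token 3: backref(off=1, len=2). Buffer before: "SV" (len 2)
  byte 1: read out[1]='V', append. Buffer now: "SVV"
  byte 2: read out[2]='V', append. Buffer now: "SVVV"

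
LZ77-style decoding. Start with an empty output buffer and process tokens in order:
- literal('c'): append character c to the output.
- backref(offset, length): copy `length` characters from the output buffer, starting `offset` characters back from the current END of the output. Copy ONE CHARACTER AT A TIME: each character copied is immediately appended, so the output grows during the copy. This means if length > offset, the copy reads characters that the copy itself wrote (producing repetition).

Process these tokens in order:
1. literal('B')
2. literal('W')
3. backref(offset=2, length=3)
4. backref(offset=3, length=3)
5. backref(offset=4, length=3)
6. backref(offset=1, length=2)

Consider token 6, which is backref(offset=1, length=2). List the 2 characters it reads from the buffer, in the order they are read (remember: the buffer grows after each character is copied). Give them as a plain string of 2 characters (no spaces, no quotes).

Answer: WW

Derivation:
Token 1: literal('B'). Output: "B"
Token 2: literal('W'). Output: "BW"
Token 3: backref(off=2, len=3) (overlapping!). Copied 'BWB' from pos 0. Output: "BWBWB"
Token 4: backref(off=3, len=3). Copied 'BWB' from pos 2. Output: "BWBWBBWB"
Token 5: backref(off=4, len=3). Copied 'BBW' from pos 4. Output: "BWBWBBWBBBW"
Token 6: backref(off=1, len=2). Buffer before: "BWBWBBWBBBW" (len 11)
  byte 1: read out[10]='W', append. Buffer now: "BWBWBBWBBBWW"
  byte 2: read out[11]='W', append. Buffer now: "BWBWBBWBBBWWW"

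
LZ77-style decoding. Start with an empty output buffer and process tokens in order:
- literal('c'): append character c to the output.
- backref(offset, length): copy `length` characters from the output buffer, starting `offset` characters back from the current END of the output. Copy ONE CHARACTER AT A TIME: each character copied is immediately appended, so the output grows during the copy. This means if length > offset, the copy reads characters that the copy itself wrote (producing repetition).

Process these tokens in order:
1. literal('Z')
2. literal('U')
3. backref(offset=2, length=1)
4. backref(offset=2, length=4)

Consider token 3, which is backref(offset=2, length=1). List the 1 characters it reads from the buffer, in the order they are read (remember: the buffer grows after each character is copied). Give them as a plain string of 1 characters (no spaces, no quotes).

Answer: Z

Derivation:
Token 1: literal('Z'). Output: "Z"
Token 2: literal('U'). Output: "ZU"
Token 3: backref(off=2, len=1). Buffer before: "ZU" (len 2)
  byte 1: read out[0]='Z', append. Buffer now: "ZUZ"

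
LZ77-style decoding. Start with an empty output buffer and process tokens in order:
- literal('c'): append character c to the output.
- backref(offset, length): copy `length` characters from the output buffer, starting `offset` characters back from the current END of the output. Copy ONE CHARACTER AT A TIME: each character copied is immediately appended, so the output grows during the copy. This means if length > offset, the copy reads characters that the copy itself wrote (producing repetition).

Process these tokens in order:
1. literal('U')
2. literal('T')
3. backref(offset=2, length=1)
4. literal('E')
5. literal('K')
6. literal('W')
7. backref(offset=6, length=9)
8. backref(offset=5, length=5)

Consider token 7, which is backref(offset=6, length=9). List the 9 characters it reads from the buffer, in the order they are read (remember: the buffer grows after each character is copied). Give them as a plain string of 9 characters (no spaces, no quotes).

Token 1: literal('U'). Output: "U"
Token 2: literal('T'). Output: "UT"
Token 3: backref(off=2, len=1). Copied 'U' from pos 0. Output: "UTU"
Token 4: literal('E'). Output: "UTUE"
Token 5: literal('K'). Output: "UTUEK"
Token 6: literal('W'). Output: "UTUEKW"
Token 7: backref(off=6, len=9). Buffer before: "UTUEKW" (len 6)
  byte 1: read out[0]='U', append. Buffer now: "UTUEKWU"
  byte 2: read out[1]='T', append. Buffer now: "UTUEKWUT"
  byte 3: read out[2]='U', append. Buffer now: "UTUEKWUTU"
  byte 4: read out[3]='E', append. Buffer now: "UTUEKWUTUE"
  byte 5: read out[4]='K', append. Buffer now: "UTUEKWUTUEK"
  byte 6: read out[5]='W', append. Buffer now: "UTUEKWUTUEKW"
  byte 7: read out[6]='U', append. Buffer now: "UTUEKWUTUEKWU"
  byte 8: read out[7]='T', append. Buffer now: "UTUEKWUTUEKWUT"
  byte 9: read out[8]='U', append. Buffer now: "UTUEKWUTUEKWUTU"

Answer: UTUEKWUTU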